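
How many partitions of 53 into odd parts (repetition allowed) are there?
p_odd(53) = 5120

Enumerate partitions using only odd parts via the recurrence o(n, m) = o(n, m−2) + o(n−m, m) over odd m, starting from the largest odd part ≤ n. This gives p_odd(53) = 5120. (Euler's theorem: equals the count of distinct-part partitions.)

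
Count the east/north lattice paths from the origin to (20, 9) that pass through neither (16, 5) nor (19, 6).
Number of paths = 8207759

Inclusion–exclusion. Total paths: C(29, 20) = 10015005. Through P₁: C(21, 16)·C(8, 4) = 1424430. Through P₂: C(25, 19)·C(4, 1) = 708400. Since P₁ is strictly southwest of P₂, a monotone path through both must visit P₁ then P₂; paths through both = C(21, 16)·C(4, 3)·C(4, 1) = 325584. Avoid both = 10015005 − 1424430 − 708400 + 325584 = 8207759.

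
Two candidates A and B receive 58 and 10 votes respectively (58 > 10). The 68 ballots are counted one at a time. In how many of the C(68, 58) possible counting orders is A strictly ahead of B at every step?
Strict-lead orderings = 205236977088

Total orderings of the 68 votes with 58 for A: C(68, 58) = 290752384208. By the Bertrand ballot formula (Cycle Lemma / reflection principle), the number of orderings in which A is strictly ahead of B throughout is (p − q)/(p + q) · C(p + q, p) = (58 − 10)/(58 + 10) · 290752384208 = 205236977088.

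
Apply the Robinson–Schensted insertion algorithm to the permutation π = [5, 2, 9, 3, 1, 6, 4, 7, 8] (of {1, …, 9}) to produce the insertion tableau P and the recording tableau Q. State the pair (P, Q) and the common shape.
P = [1, 3, 4, 7, 8] / [2, 6] / [5, 9];  Q = [1, 3, 6, 8, 9] / [2, 4] / [5, 7];  common shape = (5, 2, 2)

Row-insert the values π_1, π_2, … into P one at a time, bumping the leftmost entry strictly greater than the inserted value down to the next row. The recording tableau Q records, in position (i, j), the step at which that cell was added to P.
  Insert 5 (step 1): P = [5];  Q = [1]
  Insert 2 (step 2): P = [2] / [5];  Q = [1] / [2]
  Insert 9 (step 3): P = [2, 9] / [5];  Q = [1, 3] / [2]
  Insert 3 (step 4): P = [2, 3] / [5, 9];  Q = [1, 3] / [2, 4]
  Insert 1 (step 5): P = [1, 3] / [2, 9] / [5];  Q = [1, 3] / [2, 4] / [5]
  Insert 6 (step 6): P = [1, 3, 6] / [2, 9] / [5];  Q = [1, 3, 6] / [2, 4] / [5]
  Insert 4 (step 7): P = [1, 3, 4] / [2, 6] / [5, 9];  Q = [1, 3, 6] / [2, 4] / [5, 7]
  Insert 7 (step 8): P = [1, 3, 4, 7] / [2, 6] / [5, 9];  Q = [1, 3, 6, 8] / [2, 4] / [5, 7]
  Insert 8 (step 9): P = [1, 3, 4, 7, 8] / [2, 6] / [5, 9];  Q = [1, 3, 6, 8, 9] / [2, 4] / [5, 7]
Final shape: (5, 2, 2).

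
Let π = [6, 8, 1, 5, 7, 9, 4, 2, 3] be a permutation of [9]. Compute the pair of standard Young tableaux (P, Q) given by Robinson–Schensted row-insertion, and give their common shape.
P = [1, 2, 3, 9] / [4, 7] / [5, 8] / [6];  Q = [1, 2, 5, 6] / [3, 4] / [7, 9] / [8];  common shape = (4, 2, 2, 1)

Row-insert the values π_1, π_2, … into P one at a time, bumping the leftmost entry strictly greater than the inserted value down to the next row. The recording tableau Q records, in position (i, j), the step at which that cell was added to P.
  Insert 6 (step 1): P = [6];  Q = [1]
  Insert 8 (step 2): P = [6, 8];  Q = [1, 2]
  Insert 1 (step 3): P = [1, 8] / [6];  Q = [1, 2] / [3]
  Insert 5 (step 4): P = [1, 5] / [6, 8];  Q = [1, 2] / [3, 4]
  Insert 7 (step 5): P = [1, 5, 7] / [6, 8];  Q = [1, 2, 5] / [3, 4]
  Insert 9 (step 6): P = [1, 5, 7, 9] / [6, 8];  Q = [1, 2, 5, 6] / [3, 4]
  Insert 4 (step 7): P = [1, 4, 7, 9] / [5, 8] / [6];  Q = [1, 2, 5, 6] / [3, 4] / [7]
  Insert 2 (step 8): P = [1, 2, 7, 9] / [4, 8] / [5] / [6];  Q = [1, 2, 5, 6] / [3, 4] / [7] / [8]
  Insert 3 (step 9): P = [1, 2, 3, 9] / [4, 7] / [5, 8] / [6];  Q = [1, 2, 5, 6] / [3, 4] / [7, 9] / [8]
Final shape: (4, 2, 2, 1).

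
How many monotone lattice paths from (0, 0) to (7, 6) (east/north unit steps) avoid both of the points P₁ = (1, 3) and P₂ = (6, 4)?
Number of paths = 822

Inclusion–exclusion. Total paths: C(13, 7) = 1716. Through P₁: C(4, 1)·C(9, 6) = 336. Through P₂: C(10, 6)·C(3, 1) = 630. Since P₁ is strictly southwest of P₂, a monotone path through both must visit P₁ then P₂; paths through both = C(4, 1)·C(6, 5)·C(3, 1) = 72. Avoid both = 1716 − 336 − 630 + 72 = 822.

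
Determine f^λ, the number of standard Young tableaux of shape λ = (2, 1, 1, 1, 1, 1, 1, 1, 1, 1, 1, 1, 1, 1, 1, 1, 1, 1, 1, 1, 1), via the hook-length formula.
# SYT of shape (2, 1, 1, 1, 1, 1, 1, 1, 1, 1, 1, 1, 1, 1, 1, 1, 1, 1, 1, 1, 1) = 21

Hook-length formula: f^λ = n! / Π hook(c), product over all cells c of the Young diagram. For λ = (2, 1, 1, 1, 1, 1, 1, 1, 1, 1, 1, 1, 1, 1, 1, 1, 1, 1, 1, 1, 1), n = 22 boxes. Hook lengths by row (left-to-right, top-to-bottom): [22, 1]; [20]; [19]; [18]; [17]; [16]; [15]; [14]; [13]; [12]; [11]; [10]; [9]; [8]; [7]; [6]; [5]; [4]; [3]; [2]; [1]. Product of hooks = 53523844179886080000. So f^λ = 22! / 53523844179886080000 = 1124000727777607680000 / 53523844179886080000 = 21.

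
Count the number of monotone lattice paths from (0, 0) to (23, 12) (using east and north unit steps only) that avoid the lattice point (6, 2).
Number of paths = 598235820

Total paths from (0, 0) to (23, 12): C(35, 23) = 834451800. Paths through (6, 2): (paths (0, 0) → (6, 2)) × (paths (6, 2) → (23, 12)) = C(8, 6) · C(27, 17) = 28 · 8436285 = 236215980. Avoidance count = 834451800 − 236215980 = 598235820.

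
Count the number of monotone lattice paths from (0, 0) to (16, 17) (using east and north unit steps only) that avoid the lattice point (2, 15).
Number of paths = 1166786790

Total paths from (0, 0) to (16, 17): C(33, 16) = 1166803110. Paths through (2, 15): (paths (0, 0) → (2, 15)) × (paths (2, 15) → (16, 17)) = C(17, 2) · C(16, 14) = 136 · 120 = 16320. Avoidance count = 1166803110 − 16320 = 1166786790.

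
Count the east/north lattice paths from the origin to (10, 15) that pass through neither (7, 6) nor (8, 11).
Number of paths = 1911950

Inclusion–exclusion. Total paths: C(25, 10) = 3268760. Through P₁: C(13, 7)·C(12, 3) = 377520. Through P₂: C(19, 8)·C(6, 2) = 1133730. Since P₁ is strictly southwest of P₂, a monotone path through both must visit P₁ then P₂; paths through both = C(13, 7)·C(6, 1)·C(6, 2) = 154440. Avoid both = 3268760 − 377520 − 1133730 + 154440 = 1911950.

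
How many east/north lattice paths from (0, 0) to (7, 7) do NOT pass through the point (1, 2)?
Number of paths = 2046

Total paths from (0, 0) to (7, 7): C(14, 7) = 3432. Paths through (1, 2): (paths (0, 0) → (1, 2)) × (paths (1, 2) → (7, 7)) = C(3, 1) · C(11, 6) = 3 · 462 = 1386. Avoidance count = 3432 − 1386 = 2046.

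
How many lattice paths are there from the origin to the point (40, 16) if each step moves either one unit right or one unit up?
Number of paths = 41648951840265

A monotone lattice path from (0, 0) to (40, 16) consists of 40 east steps and 16 north steps in some order, so it is determined by which 40 of the 56 steps are east. The count is C(56, 40) = 41648951840265.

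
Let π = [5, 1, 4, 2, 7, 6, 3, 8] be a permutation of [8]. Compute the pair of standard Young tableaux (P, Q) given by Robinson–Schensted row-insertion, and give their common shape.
P = [1, 2, 3, 8] / [4, 6] / [5, 7];  Q = [1, 3, 5, 8] / [2, 6] / [4, 7];  common shape = (4, 2, 2)

Row-insert the values π_1, π_2, … into P one at a time, bumping the leftmost entry strictly greater than the inserted value down to the next row. The recording tableau Q records, in position (i, j), the step at which that cell was added to P.
  Insert 5 (step 1): P = [5];  Q = [1]
  Insert 1 (step 2): P = [1] / [5];  Q = [1] / [2]
  Insert 4 (step 3): P = [1, 4] / [5];  Q = [1, 3] / [2]
  Insert 2 (step 4): P = [1, 2] / [4] / [5];  Q = [1, 3] / [2] / [4]
  Insert 7 (step 5): P = [1, 2, 7] / [4] / [5];  Q = [1, 3, 5] / [2] / [4]
  Insert 6 (step 6): P = [1, 2, 6] / [4, 7] / [5];  Q = [1, 3, 5] / [2, 6] / [4]
  Insert 3 (step 7): P = [1, 2, 3] / [4, 6] / [5, 7];  Q = [1, 3, 5] / [2, 6] / [4, 7]
  Insert 8 (step 8): P = [1, 2, 3, 8] / [4, 6] / [5, 7];  Q = [1, 3, 5, 8] / [2, 6] / [4, 7]
Final shape: (4, 2, 2).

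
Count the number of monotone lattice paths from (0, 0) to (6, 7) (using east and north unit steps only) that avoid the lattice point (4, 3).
Number of paths = 1191

Total paths from (0, 0) to (6, 7): C(13, 6) = 1716. Paths through (4, 3): (paths (0, 0) → (4, 3)) × (paths (4, 3) → (6, 7)) = C(7, 4) · C(6, 2) = 35 · 15 = 525. Avoidance count = 1716 − 525 = 1191.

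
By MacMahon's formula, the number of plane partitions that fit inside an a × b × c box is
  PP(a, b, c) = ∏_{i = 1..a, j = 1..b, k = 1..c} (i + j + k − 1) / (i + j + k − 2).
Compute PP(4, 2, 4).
PP(4, 2, 4) = 1764

Evaluate the triple product over i = 1..4, j = 1..2, k = 1..4. The factors are (2/1) · (3/2) · (4/3) · (5/4) · (3/2) · (4/3) · (5/4) · (6/5) · … (32 factors total). The numerators and denominators telescope so the product is an integer; carrying out the multiplication exactly gives PP(4, 2, 4) = 1764.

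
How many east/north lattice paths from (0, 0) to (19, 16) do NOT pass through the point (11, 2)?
Number of paths = 4034986890

Total paths from (0, 0) to (19, 16): C(35, 19) = 4059928950. Paths through (11, 2): (paths (0, 0) → (11, 2)) × (paths (11, 2) → (19, 16)) = C(13, 11) · C(22, 8) = 78 · 319770 = 24942060. Avoidance count = 4059928950 − 24942060 = 4034986890.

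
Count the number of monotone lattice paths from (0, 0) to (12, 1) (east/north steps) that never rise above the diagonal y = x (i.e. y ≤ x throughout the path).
Number of paths = 12

By the reflection principle (André's argument), the number of monotone paths to (12, 1) with n ≤ m that never go above y = x is C(13, 12) − C(13, 13) = 13 − 1 = 12.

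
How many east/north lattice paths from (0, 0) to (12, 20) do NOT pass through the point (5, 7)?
Number of paths = 164397000

Total paths from (0, 0) to (12, 20): C(32, 12) = 225792840. Paths through (5, 7): (paths (0, 0) → (5, 7)) × (paths (5, 7) → (12, 20)) = C(12, 5) · C(20, 7) = 792 · 77520 = 61395840. Avoidance count = 225792840 − 61395840 = 164397000.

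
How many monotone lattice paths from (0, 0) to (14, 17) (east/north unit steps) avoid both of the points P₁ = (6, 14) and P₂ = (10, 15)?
Number of paths = 212662725

Inclusion–exclusion. Total paths: C(31, 14) = 265182525. Through P₁: C(20, 6)·C(11, 8) = 6395400. Through P₂: C(25, 10)·C(6, 4) = 49031400. Since P₁ is strictly southwest of P₂, a monotone path through both must visit P₁ then P₂; paths through both = C(20, 6)·C(5, 4)·C(6, 4) = 2907000. Avoid both = 265182525 − 6395400 − 49031400 + 2907000 = 212662725.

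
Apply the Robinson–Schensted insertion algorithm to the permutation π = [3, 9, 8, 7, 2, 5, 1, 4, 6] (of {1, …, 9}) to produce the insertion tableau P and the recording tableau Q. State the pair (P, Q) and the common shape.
P = [1, 4, 6] / [2, 5] / [3, 7] / [8] / [9];  Q = [1, 2, 9] / [3, 6] / [4, 8] / [5] / [7];  common shape = (3, 2, 2, 1, 1)

Row-insert the values π_1, π_2, … into P one at a time, bumping the leftmost entry strictly greater than the inserted value down to the next row. The recording tableau Q records, in position (i, j), the step at which that cell was added to P.
  Insert 3 (step 1): P = [3];  Q = [1]
  Insert 9 (step 2): P = [3, 9];  Q = [1, 2]
  Insert 8 (step 3): P = [3, 8] / [9];  Q = [1, 2] / [3]
  Insert 7 (step 4): P = [3, 7] / [8] / [9];  Q = [1, 2] / [3] / [4]
  Insert 2 (step 5): P = [2, 7] / [3] / [8] / [9];  Q = [1, 2] / [3] / [4] / [5]
  Insert 5 (step 6): P = [2, 5] / [3, 7] / [8] / [9];  Q = [1, 2] / [3, 6] / [4] / [5]
  Insert 1 (step 7): P = [1, 5] / [2, 7] / [3] / [8] / [9];  Q = [1, 2] / [3, 6] / [4] / [5] / [7]
  Insert 4 (step 8): P = [1, 4] / [2, 5] / [3, 7] / [8] / [9];  Q = [1, 2] / [3, 6] / [4, 8] / [5] / [7]
  Insert 6 (step 9): P = [1, 4, 6] / [2, 5] / [3, 7] / [8] / [9];  Q = [1, 2, 9] / [3, 6] / [4, 8] / [5] / [7]
Final shape: (3, 2, 2, 1, 1).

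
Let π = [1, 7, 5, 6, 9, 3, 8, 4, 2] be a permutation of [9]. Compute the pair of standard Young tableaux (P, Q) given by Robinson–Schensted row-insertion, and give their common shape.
P = [1, 2, 4, 8] / [3, 6] / [5, 9] / [7];  Q = [1, 2, 4, 5] / [3, 7] / [6, 8] / [9];  common shape = (4, 2, 2, 1)

Row-insert the values π_1, π_2, … into P one at a time, bumping the leftmost entry strictly greater than the inserted value down to the next row. The recording tableau Q records, in position (i, j), the step at which that cell was added to P.
  Insert 1 (step 1): P = [1];  Q = [1]
  Insert 7 (step 2): P = [1, 7];  Q = [1, 2]
  Insert 5 (step 3): P = [1, 5] / [7];  Q = [1, 2] / [3]
  Insert 6 (step 4): P = [1, 5, 6] / [7];  Q = [1, 2, 4] / [3]
  Insert 9 (step 5): P = [1, 5, 6, 9] / [7];  Q = [1, 2, 4, 5] / [3]
  Insert 3 (step 6): P = [1, 3, 6, 9] / [5] / [7];  Q = [1, 2, 4, 5] / [3] / [6]
  Insert 8 (step 7): P = [1, 3, 6, 8] / [5, 9] / [7];  Q = [1, 2, 4, 5] / [3, 7] / [6]
  Insert 4 (step 8): P = [1, 3, 4, 8] / [5, 6] / [7, 9];  Q = [1, 2, 4, 5] / [3, 7] / [6, 8]
  Insert 2 (step 9): P = [1, 2, 4, 8] / [3, 6] / [5, 9] / [7];  Q = [1, 2, 4, 5] / [3, 7] / [6, 8] / [9]
Final shape: (4, 2, 2, 1).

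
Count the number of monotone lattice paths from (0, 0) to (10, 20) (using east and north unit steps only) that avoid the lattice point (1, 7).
Number of paths = 26065655

Total paths from (0, 0) to (10, 20): C(30, 10) = 30045015. Paths through (1, 7): (paths (0, 0) → (1, 7)) × (paths (1, 7) → (10, 20)) = C(8, 1) · C(22, 9) = 8 · 497420 = 3979360. Avoidance count = 30045015 − 3979360 = 26065655.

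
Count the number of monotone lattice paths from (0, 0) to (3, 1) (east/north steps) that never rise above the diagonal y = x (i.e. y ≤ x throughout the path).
Number of paths = 3

By the reflection principle (André's argument), the number of monotone paths to (3, 1) with n ≤ m that never go above y = x is C(4, 3) − C(4, 4) = 4 − 1 = 3.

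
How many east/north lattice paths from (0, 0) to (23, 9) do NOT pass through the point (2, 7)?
Number of paths = 28039692

Total paths from (0, 0) to (23, 9): C(32, 23) = 28048800. Paths through (2, 7): (paths (0, 0) → (2, 7)) × (paths (2, 7) → (23, 9)) = C(9, 2) · C(23, 21) = 36 · 253 = 9108. Avoidance count = 28048800 − 9108 = 28039692.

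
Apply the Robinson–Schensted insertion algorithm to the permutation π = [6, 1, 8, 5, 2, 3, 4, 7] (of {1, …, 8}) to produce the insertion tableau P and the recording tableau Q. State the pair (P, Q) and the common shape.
P = [1, 2, 3, 4, 7] / [5, 8] / [6];  Q = [1, 3, 6, 7, 8] / [2, 4] / [5];  common shape = (5, 2, 1)

Row-insert the values π_1, π_2, … into P one at a time, bumping the leftmost entry strictly greater than the inserted value down to the next row. The recording tableau Q records, in position (i, j), the step at which that cell was added to P.
  Insert 6 (step 1): P = [6];  Q = [1]
  Insert 1 (step 2): P = [1] / [6];  Q = [1] / [2]
  Insert 8 (step 3): P = [1, 8] / [6];  Q = [1, 3] / [2]
  Insert 5 (step 4): P = [1, 5] / [6, 8];  Q = [1, 3] / [2, 4]
  Insert 2 (step 5): P = [1, 2] / [5, 8] / [6];  Q = [1, 3] / [2, 4] / [5]
  Insert 3 (step 6): P = [1, 2, 3] / [5, 8] / [6];  Q = [1, 3, 6] / [2, 4] / [5]
  Insert 4 (step 7): P = [1, 2, 3, 4] / [5, 8] / [6];  Q = [1, 3, 6, 7] / [2, 4] / [5]
  Insert 7 (step 8): P = [1, 2, 3, 4, 7] / [5, 8] / [6];  Q = [1, 3, 6, 7, 8] / [2, 4] / [5]
Final shape: (5, 2, 1).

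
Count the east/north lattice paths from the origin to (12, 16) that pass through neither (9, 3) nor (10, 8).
Number of paths = 28388845

Inclusion–exclusion. Total paths: C(28, 12) = 30421755. Through P₁: C(12, 9)·C(16, 3) = 123200. Through P₂: C(18, 10)·C(10, 2) = 1969110. Since P₁ is strictly southwest of P₂, a monotone path through both must visit P₁ then P₂; paths through both = C(12, 9)·C(6, 1)·C(10, 2) = 59400. Avoid both = 30421755 − 123200 − 1969110 + 59400 = 28388845.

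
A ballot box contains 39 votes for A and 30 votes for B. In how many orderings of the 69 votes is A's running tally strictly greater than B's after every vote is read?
Strict-lead orderings = 4125297395638025376

Total orderings of the 69 votes with 39 for A: C(69, 39) = 31627280033224861216. By the Bertrand ballot formula (Cycle Lemma / reflection principle), the number of orderings in which A is strictly ahead of B throughout is (p − q)/(p + q) · C(p + q, p) = (39 − 30)/(39 + 30) · 31627280033224861216 = 4125297395638025376.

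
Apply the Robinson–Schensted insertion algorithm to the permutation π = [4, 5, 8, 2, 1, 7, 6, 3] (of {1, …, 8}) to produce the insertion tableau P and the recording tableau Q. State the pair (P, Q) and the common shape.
P = [1, 3, 6] / [2, 5] / [4, 7] / [8];  Q = [1, 2, 3] / [4, 6] / [5, 7] / [8];  common shape = (3, 2, 2, 1)

Row-insert the values π_1, π_2, … into P one at a time, bumping the leftmost entry strictly greater than the inserted value down to the next row. The recording tableau Q records, in position (i, j), the step at which that cell was added to P.
  Insert 4 (step 1): P = [4];  Q = [1]
  Insert 5 (step 2): P = [4, 5];  Q = [1, 2]
  Insert 8 (step 3): P = [4, 5, 8];  Q = [1, 2, 3]
  Insert 2 (step 4): P = [2, 5, 8] / [4];  Q = [1, 2, 3] / [4]
  Insert 1 (step 5): P = [1, 5, 8] / [2] / [4];  Q = [1, 2, 3] / [4] / [5]
  Insert 7 (step 6): P = [1, 5, 7] / [2, 8] / [4];  Q = [1, 2, 3] / [4, 6] / [5]
  Insert 6 (step 7): P = [1, 5, 6] / [2, 7] / [4, 8];  Q = [1, 2, 3] / [4, 6] / [5, 7]
  Insert 3 (step 8): P = [1, 3, 6] / [2, 5] / [4, 7] / [8];  Q = [1, 2, 3] / [4, 6] / [5, 7] / [8]
Final shape: (3, 2, 2, 1).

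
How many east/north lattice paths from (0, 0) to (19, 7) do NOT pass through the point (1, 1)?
Number of paths = 388608

Total paths from (0, 0) to (19, 7): C(26, 19) = 657800. Paths through (1, 1): (paths (0, 0) → (1, 1)) × (paths (1, 1) → (19, 7)) = C(2, 1) · C(24, 18) = 2 · 134596 = 269192. Avoidance count = 657800 − 269192 = 388608.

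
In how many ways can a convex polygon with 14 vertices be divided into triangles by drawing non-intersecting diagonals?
C_12 = 208012

These polygon triangulations are counted by the Catalan number C_n = (1/(n + 1)) · C(2n, n). For n = 12: C_12 = (1/13) · C(24, 12) = 2704156/13 = 208012.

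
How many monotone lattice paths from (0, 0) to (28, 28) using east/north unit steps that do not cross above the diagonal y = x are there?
C_28 = 263747951750360

These NE paths below the diagonal are counted by the Catalan number C_n = (1/(n + 1)) · C(2n, n). For n = 28: C_28 = (1/29) · C(56, 28) = 7648690600760440/29 = 263747951750360.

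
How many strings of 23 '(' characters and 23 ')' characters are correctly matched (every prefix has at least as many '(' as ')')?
C_23 = 343059613650

These balanced parentheses are counted by the Catalan number C_n = (1/(n + 1)) · C(2n, n). For n = 23: C_23 = (1/24) · C(46, 23) = 8233430727600/24 = 343059613650.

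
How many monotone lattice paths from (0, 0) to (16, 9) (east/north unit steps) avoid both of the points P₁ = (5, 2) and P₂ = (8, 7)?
Number of paths = 1138016

Inclusion–exclusion. Total paths: C(25, 16) = 2042975. Through P₁: C(7, 5)·C(18, 11) = 668304. Through P₂: C(15, 8)·C(10, 8) = 289575. Since P₁ is strictly southwest of P₂, a monotone path through both must visit P₁ then P₂; paths through both = C(7, 5)·C(8, 3)·C(10, 8) = 52920. Avoid both = 2042975 − 668304 − 289575 + 52920 = 1138016.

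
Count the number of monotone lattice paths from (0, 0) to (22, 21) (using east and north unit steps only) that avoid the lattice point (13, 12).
Number of paths = 799210895860

Total paths from (0, 0) to (22, 21): C(43, 22) = 1052049481860. Paths through (13, 12): (paths (0, 0) → (13, 12)) × (paths (13, 12) → (22, 21)) = C(25, 13) · C(18, 9) = 5200300 · 48620 = 252838586000. Avoidance count = 1052049481860 − 252838586000 = 799210895860.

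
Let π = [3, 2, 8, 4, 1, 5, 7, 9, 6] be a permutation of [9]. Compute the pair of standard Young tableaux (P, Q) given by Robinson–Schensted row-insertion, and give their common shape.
P = [1, 4, 5, 6, 9] / [2, 7] / [3, 8];  Q = [1, 3, 6, 7, 8] / [2, 4] / [5, 9];  common shape = (5, 2, 2)

Row-insert the values π_1, π_2, … into P one at a time, bumping the leftmost entry strictly greater than the inserted value down to the next row. The recording tableau Q records, in position (i, j), the step at which that cell was added to P.
  Insert 3 (step 1): P = [3];  Q = [1]
  Insert 2 (step 2): P = [2] / [3];  Q = [1] / [2]
  Insert 8 (step 3): P = [2, 8] / [3];  Q = [1, 3] / [2]
  Insert 4 (step 4): P = [2, 4] / [3, 8];  Q = [1, 3] / [2, 4]
  Insert 1 (step 5): P = [1, 4] / [2, 8] / [3];  Q = [1, 3] / [2, 4] / [5]
  Insert 5 (step 6): P = [1, 4, 5] / [2, 8] / [3];  Q = [1, 3, 6] / [2, 4] / [5]
  Insert 7 (step 7): P = [1, 4, 5, 7] / [2, 8] / [3];  Q = [1, 3, 6, 7] / [2, 4] / [5]
  Insert 9 (step 8): P = [1, 4, 5, 7, 9] / [2, 8] / [3];  Q = [1, 3, 6, 7, 8] / [2, 4] / [5]
  Insert 6 (step 9): P = [1, 4, 5, 6, 9] / [2, 7] / [3, 8];  Q = [1, 3, 6, 7, 8] / [2, 4] / [5, 9]
Final shape: (5, 2, 2).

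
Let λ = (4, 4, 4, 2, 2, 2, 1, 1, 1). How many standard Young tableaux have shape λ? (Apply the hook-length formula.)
# SYT of shape (4, 4, 4, 2, 2, 2, 1, 1, 1) = 105814800

Hook-length formula: f^λ = n! / Π hook(c), product over all cells c of the Young diagram. For λ = (4, 4, 4, 2, 2, 2, 1, 1, 1), n = 21 boxes. Hook lengths by row (left-to-right, top-to-bottom): [12, 8, 4, 3]; [11, 7, 3, 2]; [10, 6, 2, 1]; [7, 3]; [6, 2]; [5, 1]; [3]; [2]; [1]. Product of hooks = 482833612800. So f^λ = 21! / 482833612800 = 51090942171709440000 / 482833612800 = 105814800.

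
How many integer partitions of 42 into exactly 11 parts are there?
p(42, 11 parts) = 4802

Partitions of n into exactly k parts are in bijection with partitions of n − k into at most k parts (subtract 1 from each part). So p(42, exactly 11) = p(31, parts ≤ 11). Computing via the recurrence p(m, j) = p(m, j−1) + p(m−j, j) gives 4802.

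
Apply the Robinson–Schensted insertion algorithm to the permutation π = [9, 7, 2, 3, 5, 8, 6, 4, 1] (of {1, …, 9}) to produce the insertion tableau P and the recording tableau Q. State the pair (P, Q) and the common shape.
P = [1, 3, 4, 6] / [2, 8] / [5] / [7] / [9];  Q = [1, 4, 5, 6] / [2, 7] / [3] / [8] / [9];  common shape = (4, 2, 1, 1, 1)

Row-insert the values π_1, π_2, … into P one at a time, bumping the leftmost entry strictly greater than the inserted value down to the next row. The recording tableau Q records, in position (i, j), the step at which that cell was added to P.
  Insert 9 (step 1): P = [9];  Q = [1]
  Insert 7 (step 2): P = [7] / [9];  Q = [1] / [2]
  Insert 2 (step 3): P = [2] / [7] / [9];  Q = [1] / [2] / [3]
  Insert 3 (step 4): P = [2, 3] / [7] / [9];  Q = [1, 4] / [2] / [3]
  Insert 5 (step 5): P = [2, 3, 5] / [7] / [9];  Q = [1, 4, 5] / [2] / [3]
  Insert 8 (step 6): P = [2, 3, 5, 8] / [7] / [9];  Q = [1, 4, 5, 6] / [2] / [3]
  Insert 6 (step 7): P = [2, 3, 5, 6] / [7, 8] / [9];  Q = [1, 4, 5, 6] / [2, 7] / [3]
  Insert 4 (step 8): P = [2, 3, 4, 6] / [5, 8] / [7] / [9];  Q = [1, 4, 5, 6] / [2, 7] / [3] / [8]
  Insert 1 (step 9): P = [1, 3, 4, 6] / [2, 8] / [5] / [7] / [9];  Q = [1, 4, 5, 6] / [2, 7] / [3] / [8] / [9]
Final shape: (4, 2, 1, 1, 1).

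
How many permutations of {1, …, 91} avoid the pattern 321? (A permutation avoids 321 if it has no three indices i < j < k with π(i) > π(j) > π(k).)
C_91 = 3935312233584004685417853572763349509774031680023800

These 321-avoiding permutations are counted by the Catalan number C_n = (1/(n + 1)) · C(2n, n). For n = 91: C_91 = (1/92) · C(182, 91) = 362048725489728431058442528694228154899210914562189600/92 = 3935312233584004685417853572763349509774031680023800.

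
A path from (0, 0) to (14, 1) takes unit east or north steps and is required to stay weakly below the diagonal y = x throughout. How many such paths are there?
Number of paths = 14

By the reflection principle (André's argument), the number of monotone paths to (14, 1) with n ≤ m that never go above y = x is C(15, 14) − C(15, 15) = 15 − 1 = 14.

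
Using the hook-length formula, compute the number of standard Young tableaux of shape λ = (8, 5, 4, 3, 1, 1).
# SYT of shape (8, 5, 4, 3, 1, 1) = 3361763328

Hook-length formula: f^λ = n! / Π hook(c), product over all cells c of the Young diagram. For λ = (8, 5, 4, 3, 1, 1), n = 22 boxes. Hook lengths by row (left-to-right, top-to-bottom): [13, 10, 9, 7, 5, 3, 2, 1]; [9, 6, 5, 3, 1]; [7, 4, 3, 1]; [5, 2, 1]; [2]; [1]. Product of hooks = 334348560000. So f^λ = 22! / 334348560000 = 1124000727777607680000 / 334348560000 = 3361763328.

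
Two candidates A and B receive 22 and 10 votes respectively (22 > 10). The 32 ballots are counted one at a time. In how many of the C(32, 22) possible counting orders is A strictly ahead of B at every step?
Strict-lead orderings = 24192090

Total orderings of the 32 votes with 22 for A: C(32, 22) = 64512240. By the Bertrand ballot formula (Cycle Lemma / reflection principle), the number of orderings in which A is strictly ahead of B throughout is (p − q)/(p + q) · C(p + q, p) = (22 − 10)/(22 + 10) · 64512240 = 24192090.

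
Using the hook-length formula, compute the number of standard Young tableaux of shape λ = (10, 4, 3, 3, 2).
# SYT of shape (10, 4, 3, 3, 2) = 604365300

Hook-length formula: f^λ = n! / Π hook(c), product over all cells c of the Young diagram. For λ = (10, 4, 3, 3, 2), n = 22 boxes. Hook lengths by row (left-to-right, top-to-bottom): [14, 13, 11, 8, 6, 5, 4, 3, 2, 1]; [7, 6, 4, 1]; [5, 4, 2]; [4, 3, 1]; [2, 1]. Product of hooks = 1859803545600. So f^λ = 22! / 1859803545600 = 1124000727777607680000 / 1859803545600 = 604365300.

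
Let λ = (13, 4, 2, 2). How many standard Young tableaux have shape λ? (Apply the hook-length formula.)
# SYT of shape (13, 4, 2, 2) = 6172530

Hook-length formula: f^λ = n! / Π hook(c), product over all cells c of the Young diagram. For λ = (13, 4, 2, 2), n = 21 boxes. Hook lengths by row (left-to-right, top-to-bottom): [16, 15, 12, 11, 9, 8, 7, 6, 5, 4, 3, 2, 1]; [6, 5, 2, 1]; [3, 2]; [2, 1]. Product of hooks = 8277147648000. So f^λ = 21! / 8277147648000 = 51090942171709440000 / 8277147648000 = 6172530.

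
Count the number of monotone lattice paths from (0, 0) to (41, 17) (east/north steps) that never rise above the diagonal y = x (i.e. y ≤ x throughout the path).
Number of paths = 117588504119625

By the reflection principle (André's argument), the number of monotone paths to (41, 17) with n ≤ m that never go above y = x is C(58, 41) − C(58, 42) = 197548686920970 − 79960182801345 = 117588504119625.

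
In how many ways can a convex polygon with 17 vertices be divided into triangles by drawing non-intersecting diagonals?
C_15 = 9694845

These polygon triangulations are counted by the Catalan number C_n = (1/(n + 1)) · C(2n, n). For n = 15: C_15 = (1/16) · C(30, 15) = 155117520/16 = 9694845.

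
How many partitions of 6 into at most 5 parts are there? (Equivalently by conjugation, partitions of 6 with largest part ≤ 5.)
p(6, parts ≤ 5) = 10

Partitions of 6 with all parts ≤ 5: 5+1, 4+2, 4+1+1, 3+3, 3+2+1, 3+1+1+1, 2+2+2, 2+2+1+1, 2+1+1+1+1, 1+1+1+1+1+1. Count = 10.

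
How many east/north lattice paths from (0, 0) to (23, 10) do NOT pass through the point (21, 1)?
Number of paths = 92559830

Total paths from (0, 0) to (23, 10): C(33, 23) = 92561040. Paths through (21, 1): (paths (0, 0) → (21, 1)) × (paths (21, 1) → (23, 10)) = C(22, 21) · C(11, 2) = 22 · 55 = 1210. Avoidance count = 92561040 − 1210 = 92559830.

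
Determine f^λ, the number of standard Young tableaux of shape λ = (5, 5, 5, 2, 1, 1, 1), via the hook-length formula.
# SYT of shape (5, 5, 5, 2, 1, 1, 1) = 45147648

Hook-length formula: f^λ = n! / Π hook(c), product over all cells c of the Young diagram. For λ = (5, 5, 5, 2, 1, 1, 1), n = 20 boxes. Hook lengths by row (left-to-right, top-to-bottom): [11, 7, 5, 4, 3]; [10, 6, 4, 3, 2]; [9, 5, 3, 2, 1]; [5, 1]; [3]; [2]; [1]. Product of hooks = 53887680000. So f^λ = 20! / 53887680000 = 2432902008176640000 / 53887680000 = 45147648.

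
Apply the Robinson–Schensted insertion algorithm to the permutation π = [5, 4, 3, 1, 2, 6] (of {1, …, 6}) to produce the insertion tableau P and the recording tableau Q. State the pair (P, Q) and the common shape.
P = [1, 2, 6] / [3] / [4] / [5];  Q = [1, 5, 6] / [2] / [3] / [4];  common shape = (3, 1, 1, 1)

Row-insert the values π_1, π_2, … into P one at a time, bumping the leftmost entry strictly greater than the inserted value down to the next row. The recording tableau Q records, in position (i, j), the step at which that cell was added to P.
  Insert 5 (step 1): P = [5];  Q = [1]
  Insert 4 (step 2): P = [4] / [5];  Q = [1] / [2]
  Insert 3 (step 3): P = [3] / [4] / [5];  Q = [1] / [2] / [3]
  Insert 1 (step 4): P = [1] / [3] / [4] / [5];  Q = [1] / [2] / [3] / [4]
  Insert 2 (step 5): P = [1, 2] / [3] / [4] / [5];  Q = [1, 5] / [2] / [3] / [4]
  Insert 6 (step 6): P = [1, 2, 6] / [3] / [4] / [5];  Q = [1, 5, 6] / [2] / [3] / [4]
Final shape: (3, 1, 1, 1).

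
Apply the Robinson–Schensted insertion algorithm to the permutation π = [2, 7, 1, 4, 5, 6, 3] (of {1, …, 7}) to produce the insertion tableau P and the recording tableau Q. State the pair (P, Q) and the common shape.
P = [1, 3, 5, 6] / [2, 4] / [7];  Q = [1, 2, 5, 6] / [3, 4] / [7];  common shape = (4, 2, 1)

Row-insert the values π_1, π_2, … into P one at a time, bumping the leftmost entry strictly greater than the inserted value down to the next row. The recording tableau Q records, in position (i, j), the step at which that cell was added to P.
  Insert 2 (step 1): P = [2];  Q = [1]
  Insert 7 (step 2): P = [2, 7];  Q = [1, 2]
  Insert 1 (step 3): P = [1, 7] / [2];  Q = [1, 2] / [3]
  Insert 4 (step 4): P = [1, 4] / [2, 7];  Q = [1, 2] / [3, 4]
  Insert 5 (step 5): P = [1, 4, 5] / [2, 7];  Q = [1, 2, 5] / [3, 4]
  Insert 6 (step 6): P = [1, 4, 5, 6] / [2, 7];  Q = [1, 2, 5, 6] / [3, 4]
  Insert 3 (step 7): P = [1, 3, 5, 6] / [2, 4] / [7];  Q = [1, 2, 5, 6] / [3, 4] / [7]
Final shape: (4, 2, 1).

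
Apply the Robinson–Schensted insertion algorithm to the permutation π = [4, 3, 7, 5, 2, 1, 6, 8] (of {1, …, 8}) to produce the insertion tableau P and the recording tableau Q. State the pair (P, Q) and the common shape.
P = [1, 5, 6, 8] / [2, 7] / [3] / [4];  Q = [1, 3, 7, 8] / [2, 4] / [5] / [6];  common shape = (4, 2, 1, 1)

Row-insert the values π_1, π_2, … into P one at a time, bumping the leftmost entry strictly greater than the inserted value down to the next row. The recording tableau Q records, in position (i, j), the step at which that cell was added to P.
  Insert 4 (step 1): P = [4];  Q = [1]
  Insert 3 (step 2): P = [3] / [4];  Q = [1] / [2]
  Insert 7 (step 3): P = [3, 7] / [4];  Q = [1, 3] / [2]
  Insert 5 (step 4): P = [3, 5] / [4, 7];  Q = [1, 3] / [2, 4]
  Insert 2 (step 5): P = [2, 5] / [3, 7] / [4];  Q = [1, 3] / [2, 4] / [5]
  Insert 1 (step 6): P = [1, 5] / [2, 7] / [3] / [4];  Q = [1, 3] / [2, 4] / [5] / [6]
  Insert 6 (step 7): P = [1, 5, 6] / [2, 7] / [3] / [4];  Q = [1, 3, 7] / [2, 4] / [5] / [6]
  Insert 8 (step 8): P = [1, 5, 6, 8] / [2, 7] / [3] / [4];  Q = [1, 3, 7, 8] / [2, 4] / [5] / [6]
Final shape: (4, 2, 1, 1).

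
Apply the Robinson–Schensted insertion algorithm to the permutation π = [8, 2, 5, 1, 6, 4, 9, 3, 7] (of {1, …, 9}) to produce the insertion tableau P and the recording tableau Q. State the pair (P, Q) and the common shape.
P = [1, 3, 6, 7] / [2, 4, 9] / [5] / [8];  Q = [1, 3, 5, 7] / [2, 6, 9] / [4] / [8];  common shape = (4, 3, 1, 1)

Row-insert the values π_1, π_2, … into P one at a time, bumping the leftmost entry strictly greater than the inserted value down to the next row. The recording tableau Q records, in position (i, j), the step at which that cell was added to P.
  Insert 8 (step 1): P = [8];  Q = [1]
  Insert 2 (step 2): P = [2] / [8];  Q = [1] / [2]
  Insert 5 (step 3): P = [2, 5] / [8];  Q = [1, 3] / [2]
  Insert 1 (step 4): P = [1, 5] / [2] / [8];  Q = [1, 3] / [2] / [4]
  Insert 6 (step 5): P = [1, 5, 6] / [2] / [8];  Q = [1, 3, 5] / [2] / [4]
  Insert 4 (step 6): P = [1, 4, 6] / [2, 5] / [8];  Q = [1, 3, 5] / [2, 6] / [4]
  Insert 9 (step 7): P = [1, 4, 6, 9] / [2, 5] / [8];  Q = [1, 3, 5, 7] / [2, 6] / [4]
  Insert 3 (step 8): P = [1, 3, 6, 9] / [2, 4] / [5] / [8];  Q = [1, 3, 5, 7] / [2, 6] / [4] / [8]
  Insert 7 (step 9): P = [1, 3, 6, 7] / [2, 4, 9] / [5] / [8];  Q = [1, 3, 5, 7] / [2, 6, 9] / [4] / [8]
Final shape: (4, 3, 1, 1).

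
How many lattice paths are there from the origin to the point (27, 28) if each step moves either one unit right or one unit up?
Number of paths = 3824345300380220

A monotone lattice path from (0, 0) to (27, 28) consists of 27 east steps and 28 north steps in some order, so it is determined by which 27 of the 55 steps are east. The count is C(55, 27) = 3824345300380220.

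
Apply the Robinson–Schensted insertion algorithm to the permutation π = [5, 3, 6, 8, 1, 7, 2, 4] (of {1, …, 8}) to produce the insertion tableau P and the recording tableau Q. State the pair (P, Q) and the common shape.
P = [1, 2, 4] / [3, 6, 7] / [5, 8];  Q = [1, 3, 4] / [2, 6, 8] / [5, 7];  common shape = (3, 3, 2)

Row-insert the values π_1, π_2, … into P one at a time, bumping the leftmost entry strictly greater than the inserted value down to the next row. The recording tableau Q records, in position (i, j), the step at which that cell was added to P.
  Insert 5 (step 1): P = [5];  Q = [1]
  Insert 3 (step 2): P = [3] / [5];  Q = [1] / [2]
  Insert 6 (step 3): P = [3, 6] / [5];  Q = [1, 3] / [2]
  Insert 8 (step 4): P = [3, 6, 8] / [5];  Q = [1, 3, 4] / [2]
  Insert 1 (step 5): P = [1, 6, 8] / [3] / [5];  Q = [1, 3, 4] / [2] / [5]
  Insert 7 (step 6): P = [1, 6, 7] / [3, 8] / [5];  Q = [1, 3, 4] / [2, 6] / [5]
  Insert 2 (step 7): P = [1, 2, 7] / [3, 6] / [5, 8];  Q = [1, 3, 4] / [2, 6] / [5, 7]
  Insert 4 (step 8): P = [1, 2, 4] / [3, 6, 7] / [5, 8];  Q = [1, 3, 4] / [2, 6, 8] / [5, 7]
Final shape: (3, 3, 2).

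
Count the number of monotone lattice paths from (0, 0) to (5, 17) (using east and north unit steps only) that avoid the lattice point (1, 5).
Number of paths = 15414

Total paths from (0, 0) to (5, 17): C(22, 5) = 26334. Paths through (1, 5): (paths (0, 0) → (1, 5)) × (paths (1, 5) → (5, 17)) = C(6, 1) · C(16, 4) = 6 · 1820 = 10920. Avoidance count = 26334 − 10920 = 15414.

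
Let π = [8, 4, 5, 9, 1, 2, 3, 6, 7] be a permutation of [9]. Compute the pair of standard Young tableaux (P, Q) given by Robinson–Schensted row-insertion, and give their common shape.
P = [1, 2, 3, 6, 7] / [4, 5, 9] / [8];  Q = [1, 3, 4, 8, 9] / [2, 6, 7] / [5];  common shape = (5, 3, 1)

Row-insert the values π_1, π_2, … into P one at a time, bumping the leftmost entry strictly greater than the inserted value down to the next row. The recording tableau Q records, in position (i, j), the step at which that cell was added to P.
  Insert 8 (step 1): P = [8];  Q = [1]
  Insert 4 (step 2): P = [4] / [8];  Q = [1] / [2]
  Insert 5 (step 3): P = [4, 5] / [8];  Q = [1, 3] / [2]
  Insert 9 (step 4): P = [4, 5, 9] / [8];  Q = [1, 3, 4] / [2]
  Insert 1 (step 5): P = [1, 5, 9] / [4] / [8];  Q = [1, 3, 4] / [2] / [5]
  Insert 2 (step 6): P = [1, 2, 9] / [4, 5] / [8];  Q = [1, 3, 4] / [2, 6] / [5]
  Insert 3 (step 7): P = [1, 2, 3] / [4, 5, 9] / [8];  Q = [1, 3, 4] / [2, 6, 7] / [5]
  Insert 6 (step 8): P = [1, 2, 3, 6] / [4, 5, 9] / [8];  Q = [1, 3, 4, 8] / [2, 6, 7] / [5]
  Insert 7 (step 9): P = [1, 2, 3, 6, 7] / [4, 5, 9] / [8];  Q = [1, 3, 4, 8, 9] / [2, 6, 7] / [5]
Final shape: (5, 3, 1).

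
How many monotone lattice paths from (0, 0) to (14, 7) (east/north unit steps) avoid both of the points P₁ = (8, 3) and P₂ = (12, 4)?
Number of paths = 71680

Inclusion–exclusion. Total paths: C(21, 14) = 116280. Through P₁: C(11, 8)·C(10, 6) = 34650. Through P₂: C(16, 12)·C(5, 2) = 18200. Since P₁ is strictly southwest of P₂, a monotone path through both must visit P₁ then P₂; paths through both = C(11, 8)·C(5, 4)·C(5, 2) = 8250. Avoid both = 116280 − 34650 − 18200 + 8250 = 71680.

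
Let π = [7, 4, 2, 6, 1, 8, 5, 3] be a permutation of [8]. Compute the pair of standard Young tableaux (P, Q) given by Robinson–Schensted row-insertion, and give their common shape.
P = [1, 3, 8] / [2, 5] / [4, 6] / [7];  Q = [1, 4, 6] / [2, 7] / [3, 8] / [5];  common shape = (3, 2, 2, 1)

Row-insert the values π_1, π_2, … into P one at a time, bumping the leftmost entry strictly greater than the inserted value down to the next row. The recording tableau Q records, in position (i, j), the step at which that cell was added to P.
  Insert 7 (step 1): P = [7];  Q = [1]
  Insert 4 (step 2): P = [4] / [7];  Q = [1] / [2]
  Insert 2 (step 3): P = [2] / [4] / [7];  Q = [1] / [2] / [3]
  Insert 6 (step 4): P = [2, 6] / [4] / [7];  Q = [1, 4] / [2] / [3]
  Insert 1 (step 5): P = [1, 6] / [2] / [4] / [7];  Q = [1, 4] / [2] / [3] / [5]
  Insert 8 (step 6): P = [1, 6, 8] / [2] / [4] / [7];  Q = [1, 4, 6] / [2] / [3] / [5]
  Insert 5 (step 7): P = [1, 5, 8] / [2, 6] / [4] / [7];  Q = [1, 4, 6] / [2, 7] / [3] / [5]
  Insert 3 (step 8): P = [1, 3, 8] / [2, 5] / [4, 6] / [7];  Q = [1, 4, 6] / [2, 7] / [3, 8] / [5]
Final shape: (3, 2, 2, 1).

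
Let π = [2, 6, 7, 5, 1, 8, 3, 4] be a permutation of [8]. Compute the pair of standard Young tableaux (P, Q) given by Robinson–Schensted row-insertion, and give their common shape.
P = [1, 3, 4, 8] / [2, 5, 7] / [6];  Q = [1, 2, 3, 6] / [4, 7, 8] / [5];  common shape = (4, 3, 1)

Row-insert the values π_1, π_2, … into P one at a time, bumping the leftmost entry strictly greater than the inserted value down to the next row. The recording tableau Q records, in position (i, j), the step at which that cell was added to P.
  Insert 2 (step 1): P = [2];  Q = [1]
  Insert 6 (step 2): P = [2, 6];  Q = [1, 2]
  Insert 7 (step 3): P = [2, 6, 7];  Q = [1, 2, 3]
  Insert 5 (step 4): P = [2, 5, 7] / [6];  Q = [1, 2, 3] / [4]
  Insert 1 (step 5): P = [1, 5, 7] / [2] / [6];  Q = [1, 2, 3] / [4] / [5]
  Insert 8 (step 6): P = [1, 5, 7, 8] / [2] / [6];  Q = [1, 2, 3, 6] / [4] / [5]
  Insert 3 (step 7): P = [1, 3, 7, 8] / [2, 5] / [6];  Q = [1, 2, 3, 6] / [4, 7] / [5]
  Insert 4 (step 8): P = [1, 3, 4, 8] / [2, 5, 7] / [6];  Q = [1, 2, 3, 6] / [4, 7, 8] / [5]
Final shape: (4, 3, 1).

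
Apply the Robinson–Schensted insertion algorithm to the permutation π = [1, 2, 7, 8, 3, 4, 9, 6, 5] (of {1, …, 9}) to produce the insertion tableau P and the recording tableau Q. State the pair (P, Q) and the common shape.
P = [1, 2, 3, 4, 5] / [6, 8, 9] / [7];  Q = [1, 2, 3, 4, 7] / [5, 6, 8] / [9];  common shape = (5, 3, 1)

Row-insert the values π_1, π_2, … into P one at a time, bumping the leftmost entry strictly greater than the inserted value down to the next row. The recording tableau Q records, in position (i, j), the step at which that cell was added to P.
  Insert 1 (step 1): P = [1];  Q = [1]
  Insert 2 (step 2): P = [1, 2];  Q = [1, 2]
  Insert 7 (step 3): P = [1, 2, 7];  Q = [1, 2, 3]
  Insert 8 (step 4): P = [1, 2, 7, 8];  Q = [1, 2, 3, 4]
  Insert 3 (step 5): P = [1, 2, 3, 8] / [7];  Q = [1, 2, 3, 4] / [5]
  Insert 4 (step 6): P = [1, 2, 3, 4] / [7, 8];  Q = [1, 2, 3, 4] / [5, 6]
  Insert 9 (step 7): P = [1, 2, 3, 4, 9] / [7, 8];  Q = [1, 2, 3, 4, 7] / [5, 6]
  Insert 6 (step 8): P = [1, 2, 3, 4, 6] / [7, 8, 9];  Q = [1, 2, 3, 4, 7] / [5, 6, 8]
  Insert 5 (step 9): P = [1, 2, 3, 4, 5] / [6, 8, 9] / [7];  Q = [1, 2, 3, 4, 7] / [5, 6, 8] / [9]
Final shape: (5, 3, 1).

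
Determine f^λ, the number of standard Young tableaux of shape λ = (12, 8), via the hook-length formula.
# SYT of shape (12, 8) = 48450

Hook-length formula: f^λ = n! / Π hook(c), product over all cells c of the Young diagram. For λ = (12, 8), n = 20 boxes. Hook lengths by row (left-to-right, top-to-bottom): [13, 12, 11, 10, 9, 8, 7, 6, 4, 3, 2, 1]; [8, 7, 6, 5, 4, 3, 2, 1]. Product of hooks = 50214695731200. So f^λ = 20! / 50214695731200 = 2432902008176640000 / 50214695731200 = 48450.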